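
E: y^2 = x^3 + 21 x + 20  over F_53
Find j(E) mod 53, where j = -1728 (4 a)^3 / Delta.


Delta = -16(4 a^3 + 27 b^2) mod 53 = 28
-1728 * (4 a)^3 = -1728 * (4*21)^3 mod 53 = 52
j = 52 * 28^(-1) mod 53 = 17

j = 17 (mod 53)


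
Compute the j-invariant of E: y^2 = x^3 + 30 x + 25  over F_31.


Delta = -16(4 a^3 + 27 b^2) mod 31 = 12
-1728 * (4 a)^3 = -1728 * (4*30)^3 mod 31 = 15
j = 15 * 12^(-1) mod 31 = 9

j = 9 (mod 31)


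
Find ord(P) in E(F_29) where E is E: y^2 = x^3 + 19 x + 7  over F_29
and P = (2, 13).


Compute successive multiples of P until we hit O:
  1P = (2, 13)
  2P = (19, 8)
  3P = (12, 7)
  4P = (20, 21)
  5P = (14, 1)
  6P = (14, 28)
  7P = (20, 8)
  8P = (12, 22)
  ... (continuing to 11P)
  11P = O

ord(P) = 11


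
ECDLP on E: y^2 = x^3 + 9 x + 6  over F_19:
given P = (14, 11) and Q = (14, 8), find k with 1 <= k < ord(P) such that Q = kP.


Enumerate multiples of P until we hit Q = (14, 8):
  1P = (14, 11)
  2P = (15, 18)
  3P = (1, 4)
  4P = (8, 1)
  5P = (4, 12)
  6P = (5, 9)
  7P = (16, 16)
  8P = (0, 5)
  9P = (11, 12)
  10P = (11, 7)
  11P = (0, 14)
  12P = (16, 3)
  13P = (5, 10)
  14P = (4, 7)
  15P = (8, 18)
  16P = (1, 15)
  17P = (15, 1)
  18P = (14, 8)
Match found at i = 18.

k = 18


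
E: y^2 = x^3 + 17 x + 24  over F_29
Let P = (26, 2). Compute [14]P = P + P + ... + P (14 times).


k = 14 = 1110_2 (binary, LSB first: 0111)
Double-and-add from P = (26, 2):
  bit 0 = 0: acc unchanged = O
  bit 1 = 1: acc = O + (11, 18) = (11, 18)
  bit 2 = 1: acc = (11, 18) + (6, 9) = (28, 21)
  bit 3 = 1: acc = (28, 21) + (10, 18) = (16, 10)

14P = (16, 10)


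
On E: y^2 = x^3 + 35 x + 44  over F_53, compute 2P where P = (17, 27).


Doubling: s = (3 x1^2 + a) / (2 y1)
s = (3*17^2 + 35) / (2*27) mod 53 = 1
x3 = s^2 - 2 x1 mod 53 = 1^2 - 2*17 = 20
y3 = s (x1 - x3) - y1 mod 53 = 1 * (17 - 20) - 27 = 23

2P = (20, 23)


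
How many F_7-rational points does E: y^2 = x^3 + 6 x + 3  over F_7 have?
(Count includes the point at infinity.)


For each x in F_7, count y with y^2 = x^3 + 6 x + 3 mod 7:
  x = 2: RHS = 2, y in [3, 4]  -> 2 point(s)
  x = 4: RHS = 0, y in [0]  -> 1 point(s)
  x = 5: RHS = 4, y in [2, 5]  -> 2 point(s)
Affine points: 5. Add the point at infinity: total = 6.

#E(F_7) = 6


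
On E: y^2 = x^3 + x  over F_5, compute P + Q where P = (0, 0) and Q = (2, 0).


P != Q, so use the chord formula.
s = (y2 - y1) / (x2 - x1) = (0) / (2) mod 5 = 0
x3 = s^2 - x1 - x2 mod 5 = 0^2 - 0 - 2 = 3
y3 = s (x1 - x3) - y1 mod 5 = 0 * (0 - 3) - 0 = 0

P + Q = (3, 0)


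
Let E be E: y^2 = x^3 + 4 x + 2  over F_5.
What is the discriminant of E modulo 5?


4 a^3 + 27 b^2 = 4*4^3 + 27*2^2 = 256 + 108 = 364
Delta = -16 * (364) = -5824
Delta mod 5 = 1

Delta = 1 (mod 5)


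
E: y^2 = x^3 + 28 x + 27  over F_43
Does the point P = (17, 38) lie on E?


Check whether y^2 = x^3 + 28 x + 27 (mod 43) for (x, y) = (17, 38).
LHS: y^2 = 38^2 mod 43 = 25
RHS: x^3 + 28 x + 27 = 17^3 + 28*17 + 27 mod 43 = 41
LHS != RHS

No, not on the curve


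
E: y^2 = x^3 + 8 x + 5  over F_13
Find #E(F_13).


For each x in F_13, count y with y^2 = x^3 + 8 x + 5 mod 13:
  x = 1: RHS = 1, y in [1, 12]  -> 2 point(s)
  x = 2: RHS = 3, y in [4, 9]  -> 2 point(s)
  x = 3: RHS = 4, y in [2, 11]  -> 2 point(s)
  x = 4: RHS = 10, y in [6, 7]  -> 2 point(s)
  x = 5: RHS = 1, y in [1, 12]  -> 2 point(s)
  x = 6: RHS = 9, y in [3, 10]  -> 2 point(s)
  x = 7: RHS = 1, y in [1, 12]  -> 2 point(s)
  x = 8: RHS = 9, y in [3, 10]  -> 2 point(s)
  x = 9: RHS = 0, y in [0]  -> 1 point(s)
  x = 12: RHS = 9, y in [3, 10]  -> 2 point(s)
Affine points: 19. Add the point at infinity: total = 20.

#E(F_13) = 20


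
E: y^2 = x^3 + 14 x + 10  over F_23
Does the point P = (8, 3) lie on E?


Check whether y^2 = x^3 + 14 x + 10 (mod 23) for (x, y) = (8, 3).
LHS: y^2 = 3^2 mod 23 = 9
RHS: x^3 + 14 x + 10 = 8^3 + 14*8 + 10 mod 23 = 13
LHS != RHS

No, not on the curve


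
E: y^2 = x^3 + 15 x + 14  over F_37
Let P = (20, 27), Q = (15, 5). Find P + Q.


P != Q, so use the chord formula.
s = (y2 - y1) / (x2 - x1) = (15) / (32) mod 37 = 34
x3 = s^2 - x1 - x2 mod 37 = 34^2 - 20 - 15 = 11
y3 = s (x1 - x3) - y1 mod 37 = 34 * (20 - 11) - 27 = 20

P + Q = (11, 20)


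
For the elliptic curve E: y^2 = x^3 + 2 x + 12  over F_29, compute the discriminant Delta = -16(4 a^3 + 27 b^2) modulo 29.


4 a^3 + 27 b^2 = 4*2^3 + 27*12^2 = 32 + 3888 = 3920
Delta = -16 * (3920) = -62720
Delta mod 29 = 7

Delta = 7 (mod 29)


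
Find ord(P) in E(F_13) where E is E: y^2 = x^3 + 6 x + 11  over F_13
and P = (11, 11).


Compute successive multiples of P until we hit O:
  1P = (11, 11)
  2P = (8, 8)
  3P = (8, 5)
  4P = (11, 2)
  5P = O

ord(P) = 5


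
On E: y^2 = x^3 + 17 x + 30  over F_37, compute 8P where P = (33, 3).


k = 8 = 1000_2 (binary, LSB first: 0001)
Double-and-add from P = (33, 3):
  bit 0 = 0: acc unchanged = O
  bit 1 = 0: acc unchanged = O
  bit 2 = 0: acc unchanged = O
  bit 3 = 1: acc = O + (36, 7) = (36, 7)

8P = (36, 7)


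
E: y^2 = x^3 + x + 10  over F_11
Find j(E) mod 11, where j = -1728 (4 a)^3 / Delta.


Delta = -16(4 a^3 + 27 b^2) mod 11 = 10
-1728 * (4 a)^3 = -1728 * (4*1)^3 mod 11 = 2
j = 2 * 10^(-1) mod 11 = 9

j = 9 (mod 11)


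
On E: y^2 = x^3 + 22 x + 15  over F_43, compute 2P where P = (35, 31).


Doubling: s = (3 x1^2 + a) / (2 y1)
s = (3*35^2 + 22) / (2*31) mod 43 = 9
x3 = s^2 - 2 x1 mod 43 = 9^2 - 2*35 = 11
y3 = s (x1 - x3) - y1 mod 43 = 9 * (35 - 11) - 31 = 13

2P = (11, 13)


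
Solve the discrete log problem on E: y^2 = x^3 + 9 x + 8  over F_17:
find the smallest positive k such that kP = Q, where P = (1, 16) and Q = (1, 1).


Enumerate multiples of P until we hit Q = (1, 1):
  1P = (1, 16)
  2P = (0, 12)
  3P = (15, 13)
  4P = (2, 0)
  5P = (15, 4)
  6P = (0, 5)
  7P = (1, 1)
Match found at i = 7.

k = 7


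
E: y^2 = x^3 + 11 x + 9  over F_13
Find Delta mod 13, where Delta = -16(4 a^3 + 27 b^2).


4 a^3 + 27 b^2 = 4*11^3 + 27*9^2 = 5324 + 2187 = 7511
Delta = -16 * (7511) = -120176
Delta mod 13 = 9

Delta = 9 (mod 13)


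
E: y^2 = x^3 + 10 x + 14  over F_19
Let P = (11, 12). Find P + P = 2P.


Doubling: s = (3 x1^2 + a) / (2 y1)
s = (3*11^2 + 10) / (2*12) mod 19 = 10
x3 = s^2 - 2 x1 mod 19 = 10^2 - 2*11 = 2
y3 = s (x1 - x3) - y1 mod 19 = 10 * (11 - 2) - 12 = 2

2P = (2, 2)


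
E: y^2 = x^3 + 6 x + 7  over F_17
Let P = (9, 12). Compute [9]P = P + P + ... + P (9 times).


k = 9 = 1001_2 (binary, LSB first: 1001)
Double-and-add from P = (9, 12):
  bit 0 = 1: acc = O + (9, 12) = (9, 12)
  bit 1 = 0: acc unchanged = (9, 12)
  bit 2 = 0: acc unchanged = (9, 12)
  bit 3 = 1: acc = (9, 12) + (7, 16) = (5, 14)

9P = (5, 14)


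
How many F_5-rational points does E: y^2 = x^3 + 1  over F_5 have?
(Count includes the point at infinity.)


For each x in F_5, count y with y^2 = x^3 + 0 x + 1 mod 5:
  x = 0: RHS = 1, y in [1, 4]  -> 2 point(s)
  x = 2: RHS = 4, y in [2, 3]  -> 2 point(s)
  x = 4: RHS = 0, y in [0]  -> 1 point(s)
Affine points: 5. Add the point at infinity: total = 6.

#E(F_5) = 6


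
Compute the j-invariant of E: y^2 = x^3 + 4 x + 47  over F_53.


Delta = -16(4 a^3 + 27 b^2) mod 53 = 15
-1728 * (4 a)^3 = -1728 * (4*4)^3 mod 53 = 50
j = 50 * 15^(-1) mod 53 = 21

j = 21 (mod 53)


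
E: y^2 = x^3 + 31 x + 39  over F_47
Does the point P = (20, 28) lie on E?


Check whether y^2 = x^3 + 31 x + 39 (mod 47) for (x, y) = (20, 28).
LHS: y^2 = 28^2 mod 47 = 32
RHS: x^3 + 31 x + 39 = 20^3 + 31*20 + 39 mod 47 = 11
LHS != RHS

No, not on the curve


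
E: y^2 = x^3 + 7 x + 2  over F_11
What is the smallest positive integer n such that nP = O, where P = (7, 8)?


Compute successive multiples of P until we hit O:
  1P = (7, 8)
  2P = (8, 3)
  3P = (10, 7)
  4P = (10, 4)
  5P = (8, 8)
  6P = (7, 3)
  7P = O

ord(P) = 7


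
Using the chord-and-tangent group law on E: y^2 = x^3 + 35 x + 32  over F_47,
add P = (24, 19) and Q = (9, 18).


P != Q, so use the chord formula.
s = (y2 - y1) / (x2 - x1) = (46) / (32) mod 47 = 22
x3 = s^2 - x1 - x2 mod 47 = 22^2 - 24 - 9 = 28
y3 = s (x1 - x3) - y1 mod 47 = 22 * (24 - 28) - 19 = 34

P + Q = (28, 34)


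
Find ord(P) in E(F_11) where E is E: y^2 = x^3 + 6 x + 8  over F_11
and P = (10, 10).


Compute successive multiples of P until we hit O:
  1P = (10, 10)
  2P = (3, 8)
  3P = (1, 2)
  4P = (5, 3)
  5P = (5, 8)
  6P = (1, 9)
  7P = (3, 3)
  8P = (10, 1)
  ... (continuing to 9P)
  9P = O

ord(P) = 9


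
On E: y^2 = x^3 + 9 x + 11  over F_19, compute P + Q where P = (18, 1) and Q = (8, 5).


P != Q, so use the chord formula.
s = (y2 - y1) / (x2 - x1) = (4) / (9) mod 19 = 11
x3 = s^2 - x1 - x2 mod 19 = 11^2 - 18 - 8 = 0
y3 = s (x1 - x3) - y1 mod 19 = 11 * (18 - 0) - 1 = 7

P + Q = (0, 7)


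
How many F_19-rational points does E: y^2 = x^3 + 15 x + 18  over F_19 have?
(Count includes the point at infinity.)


For each x in F_19, count y with y^2 = x^3 + 15 x + 18 mod 19:
  x = 4: RHS = 9, y in [3, 16]  -> 2 point(s)
  x = 5: RHS = 9, y in [3, 16]  -> 2 point(s)
  x = 6: RHS = 1, y in [1, 18]  -> 2 point(s)
  x = 8: RHS = 4, y in [2, 17]  -> 2 point(s)
  x = 10: RHS = 9, y in [3, 16]  -> 2 point(s)
  x = 12: RHS = 7, y in [8, 11]  -> 2 point(s)
  x = 13: RHS = 16, y in [4, 15]  -> 2 point(s)
Affine points: 14. Add the point at infinity: total = 15.

#E(F_19) = 15


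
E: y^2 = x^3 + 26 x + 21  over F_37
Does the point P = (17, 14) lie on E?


Check whether y^2 = x^3 + 26 x + 21 (mod 37) for (x, y) = (17, 14).
LHS: y^2 = 14^2 mod 37 = 11
RHS: x^3 + 26 x + 21 = 17^3 + 26*17 + 21 mod 37 = 11
LHS = RHS

Yes, on the curve


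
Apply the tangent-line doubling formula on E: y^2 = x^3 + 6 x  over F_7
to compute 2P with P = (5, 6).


Doubling: s = (3 x1^2 + a) / (2 y1)
s = (3*5^2 + 6) / (2*6) mod 7 = 5
x3 = s^2 - 2 x1 mod 7 = 5^2 - 2*5 = 1
y3 = s (x1 - x3) - y1 mod 7 = 5 * (5 - 1) - 6 = 0

2P = (1, 0)


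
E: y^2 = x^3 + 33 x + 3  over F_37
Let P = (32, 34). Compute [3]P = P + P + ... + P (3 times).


k = 3 = 11_2 (binary, LSB first: 11)
Double-and-add from P = (32, 34):
  bit 0 = 1: acc = O + (32, 34) = (32, 34)
  bit 1 = 1: acc = (32, 34) + (1, 0) = (32, 3)

3P = (32, 3)


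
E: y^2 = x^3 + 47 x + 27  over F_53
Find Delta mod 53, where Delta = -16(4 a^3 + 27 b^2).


4 a^3 + 27 b^2 = 4*47^3 + 27*27^2 = 415292 + 19683 = 434975
Delta = -16 * (434975) = -6959600
Delta mod 53 = 42

Delta = 42 (mod 53)


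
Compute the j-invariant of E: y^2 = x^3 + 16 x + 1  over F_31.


Delta = -16(4 a^3 + 27 b^2) mod 31 = 25
-1728 * (4 a)^3 = -1728 * (4*16)^3 mod 31 = 2
j = 2 * 25^(-1) mod 31 = 10

j = 10 (mod 31)


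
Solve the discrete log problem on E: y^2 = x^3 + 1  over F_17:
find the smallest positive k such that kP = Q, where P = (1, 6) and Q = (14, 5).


Enumerate multiples of P until we hit Q = (14, 5):
  1P = (1, 6)
  2P = (14, 12)
  3P = (0, 1)
  4P = (7, 15)
  5P = (7, 2)
  6P = (0, 16)
  7P = (14, 5)
Match found at i = 7.

k = 7


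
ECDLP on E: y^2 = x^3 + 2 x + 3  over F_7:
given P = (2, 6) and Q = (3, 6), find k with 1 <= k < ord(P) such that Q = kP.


Enumerate multiples of P until we hit Q = (3, 6):
  1P = (2, 6)
  2P = (3, 1)
  3P = (6, 0)
  4P = (3, 6)
Match found at i = 4.

k = 4


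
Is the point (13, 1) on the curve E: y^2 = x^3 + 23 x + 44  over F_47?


Check whether y^2 = x^3 + 23 x + 44 (mod 47) for (x, y) = (13, 1).
LHS: y^2 = 1^2 mod 47 = 1
RHS: x^3 + 23 x + 44 = 13^3 + 23*13 + 44 mod 47 = 2
LHS != RHS

No, not on the curve


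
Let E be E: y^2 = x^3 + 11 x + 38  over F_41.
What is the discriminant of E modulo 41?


4 a^3 + 27 b^2 = 4*11^3 + 27*38^2 = 5324 + 38988 = 44312
Delta = -16 * (44312) = -708992
Delta mod 41 = 21

Delta = 21 (mod 41)


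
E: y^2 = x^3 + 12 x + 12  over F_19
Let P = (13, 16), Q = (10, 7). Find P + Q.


P != Q, so use the chord formula.
s = (y2 - y1) / (x2 - x1) = (10) / (16) mod 19 = 3
x3 = s^2 - x1 - x2 mod 19 = 3^2 - 13 - 10 = 5
y3 = s (x1 - x3) - y1 mod 19 = 3 * (13 - 5) - 16 = 8

P + Q = (5, 8)


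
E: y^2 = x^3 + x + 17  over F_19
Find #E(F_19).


For each x in F_19, count y with y^2 = x^3 + 1 x + 17 mod 19:
  x = 0: RHS = 17, y in [6, 13]  -> 2 point(s)
  x = 1: RHS = 0, y in [0]  -> 1 point(s)
  x = 3: RHS = 9, y in [3, 16]  -> 2 point(s)
  x = 4: RHS = 9, y in [3, 16]  -> 2 point(s)
  x = 6: RHS = 11, y in [7, 12]  -> 2 point(s)
  x = 7: RHS = 6, y in [5, 14]  -> 2 point(s)
  x = 8: RHS = 5, y in [9, 10]  -> 2 point(s)
  x = 10: RHS = 1, y in [1, 18]  -> 2 point(s)
  x = 12: RHS = 9, y in [3, 16]  -> 2 point(s)
  x = 13: RHS = 4, y in [2, 17]  -> 2 point(s)
  x = 14: RHS = 1, y in [1, 18]  -> 2 point(s)
  x = 15: RHS = 6, y in [5, 14]  -> 2 point(s)
  x = 16: RHS = 6, y in [5, 14]  -> 2 point(s)
  x = 17: RHS = 7, y in [8, 11]  -> 2 point(s)
Affine points: 27. Add the point at infinity: total = 28.

#E(F_19) = 28


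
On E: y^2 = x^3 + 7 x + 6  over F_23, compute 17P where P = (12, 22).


k = 17 = 10001_2 (binary, LSB first: 10001)
Double-and-add from P = (12, 22):
  bit 0 = 1: acc = O + (12, 22) = (12, 22)
  bit 1 = 0: acc unchanged = (12, 22)
  bit 2 = 0: acc unchanged = (12, 22)
  bit 3 = 0: acc unchanged = (12, 22)
  bit 4 = 1: acc = (12, 22) + (9, 19) = (3, 10)

17P = (3, 10)


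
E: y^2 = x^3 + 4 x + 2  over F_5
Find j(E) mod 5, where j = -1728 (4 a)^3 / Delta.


Delta = -16(4 a^3 + 27 b^2) mod 5 = 1
-1728 * (4 a)^3 = -1728 * (4*4)^3 mod 5 = 2
j = 2 * 1^(-1) mod 5 = 2

j = 2 (mod 5)


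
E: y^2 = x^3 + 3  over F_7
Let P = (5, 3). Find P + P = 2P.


Doubling: s = (3 x1^2 + a) / (2 y1)
s = (3*5^2 + 0) / (2*3) mod 7 = 2
x3 = s^2 - 2 x1 mod 7 = 2^2 - 2*5 = 1
y3 = s (x1 - x3) - y1 mod 7 = 2 * (5 - 1) - 3 = 5

2P = (1, 5)


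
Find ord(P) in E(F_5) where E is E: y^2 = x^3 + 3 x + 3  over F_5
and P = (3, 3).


Compute successive multiples of P until we hit O:
  1P = (3, 3)
  2P = (4, 2)
  3P = (4, 3)
  4P = (3, 2)
  5P = O

ord(P) = 5


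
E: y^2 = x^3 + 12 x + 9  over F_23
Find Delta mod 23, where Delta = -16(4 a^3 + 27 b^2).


4 a^3 + 27 b^2 = 4*12^3 + 27*9^2 = 6912 + 2187 = 9099
Delta = -16 * (9099) = -145584
Delta mod 23 = 6

Delta = 6 (mod 23)


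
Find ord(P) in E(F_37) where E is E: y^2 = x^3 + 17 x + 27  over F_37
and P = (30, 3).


Compute successive multiples of P until we hit O:
  1P = (30, 3)
  2P = (17, 7)
  3P = (26, 10)
  4P = (28, 12)
  5P = (27, 2)
  6P = (13, 15)
  7P = (21, 32)
  8P = (11, 18)
  ... (continuing to 31P)
  31P = O

ord(P) = 31


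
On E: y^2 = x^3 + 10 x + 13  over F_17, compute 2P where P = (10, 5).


Doubling: s = (3 x1^2 + a) / (2 y1)
s = (3*10^2 + 10) / (2*5) mod 17 = 14
x3 = s^2 - 2 x1 mod 17 = 14^2 - 2*10 = 6
y3 = s (x1 - x3) - y1 mod 17 = 14 * (10 - 6) - 5 = 0

2P = (6, 0)


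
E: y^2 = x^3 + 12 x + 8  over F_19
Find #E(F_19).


For each x in F_19, count y with y^2 = x^3 + 12 x + 8 mod 19:
  x = 4: RHS = 6, y in [5, 14]  -> 2 point(s)
  x = 6: RHS = 11, y in [7, 12]  -> 2 point(s)
  x = 7: RHS = 17, y in [6, 13]  -> 2 point(s)
  x = 9: RHS = 9, y in [3, 16]  -> 2 point(s)
  x = 10: RHS = 7, y in [8, 11]  -> 2 point(s)
  x = 13: RHS = 5, y in [9, 10]  -> 2 point(s)
Affine points: 12. Add the point at infinity: total = 13.

#E(F_19) = 13


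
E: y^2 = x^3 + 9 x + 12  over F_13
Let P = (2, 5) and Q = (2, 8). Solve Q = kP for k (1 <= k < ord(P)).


Enumerate multiples of P until we hit Q = (2, 8):
  1P = (2, 5)
  2P = (6, 10)
  3P = (9, 9)
  4P = (1, 3)
  5P = (1, 10)
  6P = (9, 4)
  7P = (6, 3)
  8P = (2, 8)
Match found at i = 8.

k = 8


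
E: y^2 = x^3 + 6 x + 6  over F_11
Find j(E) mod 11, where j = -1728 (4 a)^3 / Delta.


Delta = -16(4 a^3 + 27 b^2) mod 11 = 5
-1728 * (4 a)^3 = -1728 * (4*6)^3 mod 11 = 3
j = 3 * 5^(-1) mod 11 = 5

j = 5 (mod 11)


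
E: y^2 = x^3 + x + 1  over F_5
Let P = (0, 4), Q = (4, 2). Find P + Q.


P != Q, so use the chord formula.
s = (y2 - y1) / (x2 - x1) = (3) / (4) mod 5 = 2
x3 = s^2 - x1 - x2 mod 5 = 2^2 - 0 - 4 = 0
y3 = s (x1 - x3) - y1 mod 5 = 2 * (0 - 0) - 4 = 1

P + Q = (0, 1)


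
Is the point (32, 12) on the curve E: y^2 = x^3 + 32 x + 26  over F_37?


Check whether y^2 = x^3 + 32 x + 26 (mod 37) for (x, y) = (32, 12).
LHS: y^2 = 12^2 mod 37 = 33
RHS: x^3 + 32 x + 26 = 32^3 + 32*32 + 26 mod 37 = 0
LHS != RHS

No, not on the curve


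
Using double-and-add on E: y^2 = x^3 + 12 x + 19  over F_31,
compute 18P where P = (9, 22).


k = 18 = 10010_2 (binary, LSB first: 01001)
Double-and-add from P = (9, 22):
  bit 0 = 0: acc unchanged = O
  bit 1 = 1: acc = O + (1, 30) = (1, 30)
  bit 2 = 0: acc unchanged = (1, 30)
  bit 3 = 0: acc unchanged = (1, 30)
  bit 4 = 1: acc = (1, 30) + (0, 22) = (1, 1)

18P = (1, 1)


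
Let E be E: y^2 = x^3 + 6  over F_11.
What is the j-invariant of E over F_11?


Delta = -16(4 a^3 + 27 b^2) mod 11 = 2
-1728 * (4 a)^3 = -1728 * (4*0)^3 mod 11 = 0
j = 0 * 2^(-1) mod 11 = 0

j = 0 (mod 11)


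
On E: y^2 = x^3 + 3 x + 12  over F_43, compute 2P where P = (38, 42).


Doubling: s = (3 x1^2 + a) / (2 y1)
s = (3*38^2 + 3) / (2*42) mod 43 = 4
x3 = s^2 - 2 x1 mod 43 = 4^2 - 2*38 = 26
y3 = s (x1 - x3) - y1 mod 43 = 4 * (38 - 26) - 42 = 6

2P = (26, 6)


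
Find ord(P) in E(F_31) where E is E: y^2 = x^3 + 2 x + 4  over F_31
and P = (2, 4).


Compute successive multiples of P until we hit O:
  1P = (2, 4)
  2P = (1, 21)
  3P = (7, 19)
  4P = (0, 2)
  5P = (30, 30)
  6P = (19, 9)
  7P = (28, 23)
  8P = (8, 25)
  ... (continuing to 35P)
  35P = O

ord(P) = 35


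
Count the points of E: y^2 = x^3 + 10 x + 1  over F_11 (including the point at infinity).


For each x in F_11, count y with y^2 = x^3 + 10 x + 1 mod 11:
  x = 0: RHS = 1, y in [1, 10]  -> 2 point(s)
  x = 1: RHS = 1, y in [1, 10]  -> 2 point(s)
  x = 3: RHS = 3, y in [5, 6]  -> 2 point(s)
  x = 5: RHS = 0, y in [0]  -> 1 point(s)
  x = 10: RHS = 1, y in [1, 10]  -> 2 point(s)
Affine points: 9. Add the point at infinity: total = 10.

#E(F_11) = 10


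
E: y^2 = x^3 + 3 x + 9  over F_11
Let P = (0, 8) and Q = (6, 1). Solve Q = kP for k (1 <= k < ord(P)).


Enumerate multiples of P until we hit Q = (6, 1):
  1P = (0, 8)
  2P = (3, 10)
  3P = (6, 10)
  4P = (10, 7)
  5P = (2, 1)
  6P = (2, 10)
  7P = (10, 4)
  8P = (6, 1)
Match found at i = 8.

k = 8


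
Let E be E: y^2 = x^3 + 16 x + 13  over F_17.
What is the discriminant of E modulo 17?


4 a^3 + 27 b^2 = 4*16^3 + 27*13^2 = 16384 + 4563 = 20947
Delta = -16 * (20947) = -335152
Delta mod 17 = 3

Delta = 3 (mod 17)


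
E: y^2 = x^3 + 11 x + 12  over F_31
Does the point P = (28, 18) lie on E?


Check whether y^2 = x^3 + 11 x + 12 (mod 31) for (x, y) = (28, 18).
LHS: y^2 = 18^2 mod 31 = 14
RHS: x^3 + 11 x + 12 = 28^3 + 11*28 + 12 mod 31 = 14
LHS = RHS

Yes, on the curve


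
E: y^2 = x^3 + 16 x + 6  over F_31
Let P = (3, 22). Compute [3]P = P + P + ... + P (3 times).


k = 3 = 11_2 (binary, LSB first: 11)
Double-and-add from P = (3, 22):
  bit 0 = 1: acc = O + (3, 22) = (3, 22)
  bit 1 = 1: acc = (3, 22) + (22, 1) = (11, 26)

3P = (11, 26)


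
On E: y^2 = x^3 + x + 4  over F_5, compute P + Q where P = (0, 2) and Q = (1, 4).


P != Q, so use the chord formula.
s = (y2 - y1) / (x2 - x1) = (2) / (1) mod 5 = 2
x3 = s^2 - x1 - x2 mod 5 = 2^2 - 0 - 1 = 3
y3 = s (x1 - x3) - y1 mod 5 = 2 * (0 - 3) - 2 = 2

P + Q = (3, 2)


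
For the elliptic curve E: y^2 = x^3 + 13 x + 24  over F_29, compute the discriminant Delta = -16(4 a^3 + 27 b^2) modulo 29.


4 a^3 + 27 b^2 = 4*13^3 + 27*24^2 = 8788 + 15552 = 24340
Delta = -16 * (24340) = -389440
Delta mod 29 = 1

Delta = 1 (mod 29)


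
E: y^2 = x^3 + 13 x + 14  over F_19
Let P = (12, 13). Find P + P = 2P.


Doubling: s = (3 x1^2 + a) / (2 y1)
s = (3*12^2 + 13) / (2*13) mod 19 = 12
x3 = s^2 - 2 x1 mod 19 = 12^2 - 2*12 = 6
y3 = s (x1 - x3) - y1 mod 19 = 12 * (12 - 6) - 13 = 2

2P = (6, 2)


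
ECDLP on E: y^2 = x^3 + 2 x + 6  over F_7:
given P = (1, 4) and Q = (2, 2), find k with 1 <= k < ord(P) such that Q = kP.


Enumerate multiples of P until we hit Q = (2, 2):
  1P = (1, 4)
  2P = (2, 5)
  3P = (5, 6)
  4P = (3, 2)
  5P = (4, 6)
  6P = (4, 1)
  7P = (3, 5)
  8P = (5, 1)
  9P = (2, 2)
Match found at i = 9.

k = 9


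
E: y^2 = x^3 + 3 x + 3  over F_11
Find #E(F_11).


For each x in F_11, count y with y^2 = x^3 + 3 x + 3 mod 11:
  x = 0: RHS = 3, y in [5, 6]  -> 2 point(s)
  x = 5: RHS = 0, y in [0]  -> 1 point(s)
  x = 7: RHS = 4, y in [2, 9]  -> 2 point(s)
  x = 8: RHS = 0, y in [0]  -> 1 point(s)
  x = 9: RHS = 0, y in [0]  -> 1 point(s)
Affine points: 7. Add the point at infinity: total = 8.

#E(F_11) = 8


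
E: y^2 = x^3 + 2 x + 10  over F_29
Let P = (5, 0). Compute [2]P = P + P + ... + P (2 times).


k = 2 = 10_2 (binary, LSB first: 01)
Double-and-add from P = (5, 0):
  bit 0 = 0: acc unchanged = O
  bit 1 = 1: acc = O + O = O

2P = O


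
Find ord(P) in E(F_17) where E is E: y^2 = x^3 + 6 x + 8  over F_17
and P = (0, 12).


Compute successive multiples of P until we hit O:
  1P = (0, 12)
  2P = (16, 1)
  3P = (3, 6)
  4P = (1, 7)
  5P = (7, 6)
  6P = (9, 3)
  7P = (9, 14)
  8P = (7, 11)
  ... (continuing to 13P)
  13P = O

ord(P) = 13


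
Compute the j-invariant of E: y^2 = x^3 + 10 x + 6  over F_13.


Delta = -16(4 a^3 + 27 b^2) mod 13 = 8
-1728 * (4 a)^3 = -1728 * (4*10)^3 mod 13 = 1
j = 1 * 8^(-1) mod 13 = 5

j = 5 (mod 13)


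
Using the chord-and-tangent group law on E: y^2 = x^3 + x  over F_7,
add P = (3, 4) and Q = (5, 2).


P != Q, so use the chord formula.
s = (y2 - y1) / (x2 - x1) = (5) / (2) mod 7 = 6
x3 = s^2 - x1 - x2 mod 7 = 6^2 - 3 - 5 = 0
y3 = s (x1 - x3) - y1 mod 7 = 6 * (3 - 0) - 4 = 0

P + Q = (0, 0)


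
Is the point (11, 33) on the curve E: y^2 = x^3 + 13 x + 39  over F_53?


Check whether y^2 = x^3 + 13 x + 39 (mod 53) for (x, y) = (11, 33).
LHS: y^2 = 33^2 mod 53 = 29
RHS: x^3 + 13 x + 39 = 11^3 + 13*11 + 39 mod 53 = 29
LHS = RHS

Yes, on the curve


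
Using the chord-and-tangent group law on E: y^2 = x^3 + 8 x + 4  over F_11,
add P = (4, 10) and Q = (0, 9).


P != Q, so use the chord formula.
s = (y2 - y1) / (x2 - x1) = (10) / (7) mod 11 = 3
x3 = s^2 - x1 - x2 mod 11 = 3^2 - 4 - 0 = 5
y3 = s (x1 - x3) - y1 mod 11 = 3 * (4 - 5) - 10 = 9

P + Q = (5, 9)


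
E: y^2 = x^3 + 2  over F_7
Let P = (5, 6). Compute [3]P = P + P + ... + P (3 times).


k = 3 = 11_2 (binary, LSB first: 11)
Double-and-add from P = (5, 6):
  bit 0 = 1: acc = O + (5, 6) = (5, 6)
  bit 1 = 1: acc = (5, 6) + (5, 1) = O

3P = O


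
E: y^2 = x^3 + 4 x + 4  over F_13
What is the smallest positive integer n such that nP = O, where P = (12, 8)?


Compute successive multiples of P until we hit O:
  1P = (12, 8)
  2P = (6, 6)
  3P = (11, 1)
  4P = (0, 11)
  5P = (10, 11)
  6P = (3, 11)
  7P = (1, 10)
  8P = (1, 3)
  ... (continuing to 15P)
  15P = O

ord(P) = 15


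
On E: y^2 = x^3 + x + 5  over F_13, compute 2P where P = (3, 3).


Doubling: s = (3 x1^2 + a) / (2 y1)
s = (3*3^2 + 1) / (2*3) mod 13 = 9
x3 = s^2 - 2 x1 mod 13 = 9^2 - 2*3 = 10
y3 = s (x1 - x3) - y1 mod 13 = 9 * (3 - 10) - 3 = 12

2P = (10, 12)


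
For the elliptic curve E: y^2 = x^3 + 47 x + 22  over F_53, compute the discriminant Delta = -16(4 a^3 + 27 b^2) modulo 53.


4 a^3 + 27 b^2 = 4*47^3 + 27*22^2 = 415292 + 13068 = 428360
Delta = -16 * (428360) = -6853760
Delta mod 53 = 41

Delta = 41 (mod 53)


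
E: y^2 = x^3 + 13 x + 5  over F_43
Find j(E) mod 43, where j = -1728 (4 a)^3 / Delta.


Delta = -16(4 a^3 + 27 b^2) mod 43 = 38
-1728 * (4 a)^3 = -1728 * (4*13)^3 mod 43 = 16
j = 16 * 38^(-1) mod 43 = 14

j = 14 (mod 43)


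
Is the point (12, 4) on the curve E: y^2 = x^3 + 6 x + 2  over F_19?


Check whether y^2 = x^3 + 6 x + 2 (mod 19) for (x, y) = (12, 4).
LHS: y^2 = 4^2 mod 19 = 16
RHS: x^3 + 6 x + 2 = 12^3 + 6*12 + 2 mod 19 = 16
LHS = RHS

Yes, on the curve


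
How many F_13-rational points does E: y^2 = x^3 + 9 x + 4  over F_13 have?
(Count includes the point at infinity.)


For each x in F_13, count y with y^2 = x^3 + 9 x + 4 mod 13:
  x = 0: RHS = 4, y in [2, 11]  -> 2 point(s)
  x = 1: RHS = 1, y in [1, 12]  -> 2 point(s)
  x = 2: RHS = 4, y in [2, 11]  -> 2 point(s)
  x = 4: RHS = 0, y in [0]  -> 1 point(s)
  x = 6: RHS = 1, y in [1, 12]  -> 2 point(s)
  x = 8: RHS = 3, y in [4, 9]  -> 2 point(s)
  x = 11: RHS = 4, y in [2, 11]  -> 2 point(s)
Affine points: 13. Add the point at infinity: total = 14.

#E(F_13) = 14


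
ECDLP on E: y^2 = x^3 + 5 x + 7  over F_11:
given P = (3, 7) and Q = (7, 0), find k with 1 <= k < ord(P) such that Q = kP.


Enumerate multiples of P until we hit Q = (7, 0):
  1P = (3, 7)
  2P = (10, 10)
  3P = (2, 6)
  4P = (7, 0)
Match found at i = 4.

k = 4


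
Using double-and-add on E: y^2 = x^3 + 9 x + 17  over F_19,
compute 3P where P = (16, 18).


k = 3 = 11_2 (binary, LSB first: 11)
Double-and-add from P = (16, 18):
  bit 0 = 1: acc = O + (16, 18) = (16, 18)
  bit 1 = 1: acc = (16, 18) + (7, 10) = (5, 15)

3P = (5, 15)


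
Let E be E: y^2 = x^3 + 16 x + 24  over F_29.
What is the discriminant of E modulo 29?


4 a^3 + 27 b^2 = 4*16^3 + 27*24^2 = 16384 + 15552 = 31936
Delta = -16 * (31936) = -510976
Delta mod 29 = 4

Delta = 4 (mod 29)


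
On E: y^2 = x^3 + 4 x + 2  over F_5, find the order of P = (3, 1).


Compute successive multiples of P until we hit O:
  1P = (3, 1)
  2P = (3, 4)
  3P = O

ord(P) = 3


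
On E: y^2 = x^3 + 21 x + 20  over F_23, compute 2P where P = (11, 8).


Doubling: s = (3 x1^2 + a) / (2 y1)
s = (3*11^2 + 21) / (2*8) mod 23 = 1
x3 = s^2 - 2 x1 mod 23 = 1^2 - 2*11 = 2
y3 = s (x1 - x3) - y1 mod 23 = 1 * (11 - 2) - 8 = 1

2P = (2, 1)


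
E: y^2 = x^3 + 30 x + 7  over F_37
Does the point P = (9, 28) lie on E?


Check whether y^2 = x^3 + 30 x + 7 (mod 37) for (x, y) = (9, 28).
LHS: y^2 = 28^2 mod 37 = 7
RHS: x^3 + 30 x + 7 = 9^3 + 30*9 + 7 mod 37 = 7
LHS = RHS

Yes, on the curve


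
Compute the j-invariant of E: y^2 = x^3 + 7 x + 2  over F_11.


Delta = -16(4 a^3 + 27 b^2) mod 11 = 3
-1728 * (4 a)^3 = -1728 * (4*7)^3 mod 11 = 4
j = 4 * 3^(-1) mod 11 = 5

j = 5 (mod 11)


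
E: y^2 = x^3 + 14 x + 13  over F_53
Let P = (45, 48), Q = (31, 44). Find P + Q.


P != Q, so use the chord formula.
s = (y2 - y1) / (x2 - x1) = (49) / (39) mod 53 = 23
x3 = s^2 - x1 - x2 mod 53 = 23^2 - 45 - 31 = 29
y3 = s (x1 - x3) - y1 mod 53 = 23 * (45 - 29) - 48 = 2

P + Q = (29, 2)


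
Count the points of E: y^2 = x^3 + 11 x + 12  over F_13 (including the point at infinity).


For each x in F_13, count y with y^2 = x^3 + 11 x + 12 mod 13:
  x = 0: RHS = 12, y in [5, 8]  -> 2 point(s)
  x = 2: RHS = 3, y in [4, 9]  -> 2 point(s)
  x = 4: RHS = 3, y in [4, 9]  -> 2 point(s)
  x = 5: RHS = 10, y in [6, 7]  -> 2 point(s)
  x = 7: RHS = 3, y in [4, 9]  -> 2 point(s)
  x = 8: RHS = 1, y in [1, 12]  -> 2 point(s)
  x = 10: RHS = 4, y in [2, 11]  -> 2 point(s)
  x = 12: RHS = 0, y in [0]  -> 1 point(s)
Affine points: 15. Add the point at infinity: total = 16.

#E(F_13) = 16


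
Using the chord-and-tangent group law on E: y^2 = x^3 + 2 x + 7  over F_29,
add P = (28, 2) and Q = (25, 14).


P != Q, so use the chord formula.
s = (y2 - y1) / (x2 - x1) = (12) / (26) mod 29 = 25
x3 = s^2 - x1 - x2 mod 29 = 25^2 - 28 - 25 = 21
y3 = s (x1 - x3) - y1 mod 29 = 25 * (28 - 21) - 2 = 28

P + Q = (21, 28)


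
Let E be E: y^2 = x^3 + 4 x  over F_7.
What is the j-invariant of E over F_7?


Delta = -16(4 a^3 + 27 b^2) mod 7 = 6
-1728 * (4 a)^3 = -1728 * (4*4)^3 mod 7 = 1
j = 1 * 6^(-1) mod 7 = 6

j = 6 (mod 7)


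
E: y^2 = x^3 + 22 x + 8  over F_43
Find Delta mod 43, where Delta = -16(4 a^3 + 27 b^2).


4 a^3 + 27 b^2 = 4*22^3 + 27*8^2 = 42592 + 1728 = 44320
Delta = -16 * (44320) = -709120
Delta mod 43 = 36

Delta = 36 (mod 43)


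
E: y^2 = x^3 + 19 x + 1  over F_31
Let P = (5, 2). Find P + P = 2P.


Doubling: s = (3 x1^2 + a) / (2 y1)
s = (3*5^2 + 19) / (2*2) mod 31 = 8
x3 = s^2 - 2 x1 mod 31 = 8^2 - 2*5 = 23
y3 = s (x1 - x3) - y1 mod 31 = 8 * (5 - 23) - 2 = 9

2P = (23, 9)


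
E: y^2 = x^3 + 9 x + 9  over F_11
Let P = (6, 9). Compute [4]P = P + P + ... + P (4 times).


k = 4 = 100_2 (binary, LSB first: 001)
Double-and-add from P = (6, 9):
  bit 0 = 0: acc unchanged = O
  bit 1 = 0: acc unchanged = O
  bit 2 = 1: acc = O + (5, 5) = (5, 5)

4P = (5, 5)


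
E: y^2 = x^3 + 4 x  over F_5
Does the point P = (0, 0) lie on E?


Check whether y^2 = x^3 + 4 x + 0 (mod 5) for (x, y) = (0, 0).
LHS: y^2 = 0^2 mod 5 = 0
RHS: x^3 + 4 x + 0 = 0^3 + 4*0 + 0 mod 5 = 0
LHS = RHS

Yes, on the curve


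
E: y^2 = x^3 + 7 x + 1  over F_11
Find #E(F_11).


For each x in F_11, count y with y^2 = x^3 + 7 x + 1 mod 11:
  x = 0: RHS = 1, y in [1, 10]  -> 2 point(s)
  x = 1: RHS = 9, y in [3, 8]  -> 2 point(s)
  x = 2: RHS = 1, y in [1, 10]  -> 2 point(s)
  x = 3: RHS = 5, y in [4, 7]  -> 2 point(s)
  x = 4: RHS = 5, y in [4, 7]  -> 2 point(s)
  x = 9: RHS = 1, y in [1, 10]  -> 2 point(s)
  x = 10: RHS = 4, y in [2, 9]  -> 2 point(s)
Affine points: 14. Add the point at infinity: total = 15.

#E(F_11) = 15


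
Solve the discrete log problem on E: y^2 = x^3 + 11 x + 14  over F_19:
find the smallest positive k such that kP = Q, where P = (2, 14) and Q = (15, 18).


Enumerate multiples of P until we hit Q = (15, 18):
  1P = (2, 14)
  2P = (3, 13)
  3P = (15, 18)
Match found at i = 3.

k = 3


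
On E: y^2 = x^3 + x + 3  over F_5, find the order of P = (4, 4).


Compute successive multiples of P until we hit O:
  1P = (4, 4)
  2P = (1, 0)
  3P = (4, 1)
  4P = O

ord(P) = 4


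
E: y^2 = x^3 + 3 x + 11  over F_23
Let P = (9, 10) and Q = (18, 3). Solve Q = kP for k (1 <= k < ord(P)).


Enumerate multiples of P until we hit Q = (18, 3):
  1P = (9, 10)
  2P = (13, 19)
  3P = (19, 2)
  4P = (3, 22)
  5P = (15, 2)
  6P = (11, 8)
  7P = (4, 8)
  8P = (12, 21)
  9P = (18, 3)
Match found at i = 9.

k = 9


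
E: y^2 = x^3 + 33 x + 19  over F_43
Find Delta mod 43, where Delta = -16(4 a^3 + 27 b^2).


4 a^3 + 27 b^2 = 4*33^3 + 27*19^2 = 143748 + 9747 = 153495
Delta = -16 * (153495) = -2455920
Delta mod 43 = 25

Delta = 25 (mod 43)


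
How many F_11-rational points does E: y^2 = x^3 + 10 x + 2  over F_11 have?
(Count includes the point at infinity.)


For each x in F_11, count y with y^2 = x^3 + 10 x + 2 mod 11:
  x = 3: RHS = 4, y in [2, 9]  -> 2 point(s)
  x = 5: RHS = 1, y in [1, 10]  -> 2 point(s)
  x = 6: RHS = 3, y in [5, 6]  -> 2 point(s)
  x = 8: RHS = 0, y in [0]  -> 1 point(s)
Affine points: 7. Add the point at infinity: total = 8.

#E(F_11) = 8


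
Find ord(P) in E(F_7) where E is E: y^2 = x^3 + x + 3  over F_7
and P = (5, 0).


Compute successive multiples of P until we hit O:
  1P = (5, 0)
  2P = O

ord(P) = 2


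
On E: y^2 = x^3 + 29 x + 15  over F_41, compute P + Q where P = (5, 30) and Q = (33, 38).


P != Q, so use the chord formula.
s = (y2 - y1) / (x2 - x1) = (8) / (28) mod 41 = 12
x3 = s^2 - x1 - x2 mod 41 = 12^2 - 5 - 33 = 24
y3 = s (x1 - x3) - y1 mod 41 = 12 * (5 - 24) - 30 = 29

P + Q = (24, 29)


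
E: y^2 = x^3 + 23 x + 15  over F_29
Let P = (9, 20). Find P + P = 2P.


Doubling: s = (3 x1^2 + a) / (2 y1)
s = (3*9^2 + 23) / (2*20) mod 29 = 11
x3 = s^2 - 2 x1 mod 29 = 11^2 - 2*9 = 16
y3 = s (x1 - x3) - y1 mod 29 = 11 * (9 - 16) - 20 = 19

2P = (16, 19)


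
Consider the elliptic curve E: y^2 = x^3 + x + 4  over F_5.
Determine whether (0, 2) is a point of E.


Check whether y^2 = x^3 + 1 x + 4 (mod 5) for (x, y) = (0, 2).
LHS: y^2 = 2^2 mod 5 = 4
RHS: x^3 + 1 x + 4 = 0^3 + 1*0 + 4 mod 5 = 4
LHS = RHS

Yes, on the curve


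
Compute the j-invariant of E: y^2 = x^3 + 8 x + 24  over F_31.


Delta = -16(4 a^3 + 27 b^2) mod 31 = 4
-1728 * (4 a)^3 = -1728 * (4*8)^3 mod 31 = 8
j = 8 * 4^(-1) mod 31 = 2

j = 2 (mod 31)


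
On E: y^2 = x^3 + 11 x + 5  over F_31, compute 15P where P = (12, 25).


k = 15 = 1111_2 (binary, LSB first: 1111)
Double-and-add from P = (12, 25):
  bit 0 = 1: acc = O + (12, 25) = (12, 25)
  bit 1 = 1: acc = (12, 25) + (25, 8) = (8, 27)
  bit 2 = 1: acc = (8, 27) + (19, 25) = (13, 19)
  bit 3 = 1: acc = (13, 19) + (11, 0) = (12, 6)

15P = (12, 6)


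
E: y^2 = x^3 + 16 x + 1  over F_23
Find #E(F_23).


For each x in F_23, count y with y^2 = x^3 + 16 x + 1 mod 23:
  x = 0: RHS = 1, y in [1, 22]  -> 2 point(s)
  x = 1: RHS = 18, y in [8, 15]  -> 2 point(s)
  x = 2: RHS = 18, y in [8, 15]  -> 2 point(s)
  x = 9: RHS = 0, y in [0]  -> 1 point(s)
  x = 11: RHS = 13, y in [6, 17]  -> 2 point(s)
  x = 12: RHS = 12, y in [9, 14]  -> 2 point(s)
  x = 14: RHS = 2, y in [5, 18]  -> 2 point(s)
  x = 16: RHS = 6, y in [11, 12]  -> 2 point(s)
  x = 18: RHS = 3, y in [7, 16]  -> 2 point(s)
  x = 20: RHS = 18, y in [8, 15]  -> 2 point(s)
Affine points: 19. Add the point at infinity: total = 20.

#E(F_23) = 20


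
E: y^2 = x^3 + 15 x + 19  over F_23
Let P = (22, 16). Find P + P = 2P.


Doubling: s = (3 x1^2 + a) / (2 y1)
s = (3*22^2 + 15) / (2*16) mod 23 = 2
x3 = s^2 - 2 x1 mod 23 = 2^2 - 2*22 = 6
y3 = s (x1 - x3) - y1 mod 23 = 2 * (22 - 6) - 16 = 16

2P = (6, 16)


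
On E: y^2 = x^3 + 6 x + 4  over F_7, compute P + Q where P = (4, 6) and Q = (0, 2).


P != Q, so use the chord formula.
s = (y2 - y1) / (x2 - x1) = (3) / (3) mod 7 = 1
x3 = s^2 - x1 - x2 mod 7 = 1^2 - 4 - 0 = 4
y3 = s (x1 - x3) - y1 mod 7 = 1 * (4 - 4) - 6 = 1

P + Q = (4, 1)


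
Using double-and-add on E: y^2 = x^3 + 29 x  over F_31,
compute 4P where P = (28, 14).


k = 4 = 100_2 (binary, LSB first: 001)
Double-and-add from P = (28, 14):
  bit 0 = 0: acc unchanged = O
  bit 1 = 0: acc unchanged = O
  bit 2 = 1: acc = O + (8, 0) = (8, 0)

4P = (8, 0)


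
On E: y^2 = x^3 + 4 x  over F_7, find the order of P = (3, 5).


Compute successive multiples of P until we hit O:
  1P = (3, 5)
  2P = (2, 3)
  3P = (6, 3)
  4P = (0, 0)
  5P = (6, 4)
  6P = (2, 4)
  7P = (3, 2)
  8P = O

ord(P) = 8


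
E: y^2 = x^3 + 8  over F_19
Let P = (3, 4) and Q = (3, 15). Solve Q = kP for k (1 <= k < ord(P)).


Enumerate multiples of P until we hit Q = (3, 15):
  1P = (3, 4)
  2P = (14, 4)
  3P = (2, 15)
  4P = (2, 4)
  5P = (14, 15)
  6P = (3, 15)
Match found at i = 6.

k = 6


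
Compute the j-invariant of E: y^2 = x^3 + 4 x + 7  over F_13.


Delta = -16(4 a^3 + 27 b^2) mod 13 = 8
-1728 * (4 a)^3 = -1728 * (4*4)^3 mod 13 = 1
j = 1 * 8^(-1) mod 13 = 5

j = 5 (mod 13)


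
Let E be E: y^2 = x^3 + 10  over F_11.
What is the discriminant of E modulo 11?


4 a^3 + 27 b^2 = 4*0^3 + 27*10^2 = 0 + 2700 = 2700
Delta = -16 * (2700) = -43200
Delta mod 11 = 8

Delta = 8 (mod 11)


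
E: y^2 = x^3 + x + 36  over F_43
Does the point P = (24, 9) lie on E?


Check whether y^2 = x^3 + 1 x + 36 (mod 43) for (x, y) = (24, 9).
LHS: y^2 = 9^2 mod 43 = 38
RHS: x^3 + 1 x + 36 = 24^3 + 1*24 + 36 mod 43 = 38
LHS = RHS

Yes, on the curve


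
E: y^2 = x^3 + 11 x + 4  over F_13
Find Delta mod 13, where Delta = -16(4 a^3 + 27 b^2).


4 a^3 + 27 b^2 = 4*11^3 + 27*4^2 = 5324 + 432 = 5756
Delta = -16 * (5756) = -92096
Delta mod 13 = 9

Delta = 9 (mod 13)


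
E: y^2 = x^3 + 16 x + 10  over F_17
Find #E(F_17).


For each x in F_17, count y with y^2 = x^3 + 16 x + 10 mod 17:
  x = 2: RHS = 16, y in [4, 13]  -> 2 point(s)
  x = 3: RHS = 0, y in [0]  -> 1 point(s)
  x = 4: RHS = 2, y in [6, 11]  -> 2 point(s)
  x = 6: RHS = 16, y in [4, 13]  -> 2 point(s)
  x = 8: RHS = 4, y in [2, 15]  -> 2 point(s)
  x = 9: RHS = 16, y in [4, 13]  -> 2 point(s)
  x = 11: RHS = 4, y in [2, 15]  -> 2 point(s)
  x = 12: RHS = 9, y in [3, 14]  -> 2 point(s)
  x = 13: RHS = 1, y in [1, 16]  -> 2 point(s)
  x = 15: RHS = 4, y in [2, 15]  -> 2 point(s)
Affine points: 19. Add the point at infinity: total = 20.

#E(F_17) = 20


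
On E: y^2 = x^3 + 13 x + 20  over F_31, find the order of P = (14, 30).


Compute successive multiples of P until we hit O:
  1P = (14, 30)
  2P = (8, 27)
  3P = (17, 15)
  4P = (25, 25)
  5P = (25, 6)
  6P = (17, 16)
  7P = (8, 4)
  8P = (14, 1)
  ... (continuing to 9P)
  9P = O

ord(P) = 9


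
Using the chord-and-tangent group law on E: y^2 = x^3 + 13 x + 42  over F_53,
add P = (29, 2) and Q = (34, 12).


P != Q, so use the chord formula.
s = (y2 - y1) / (x2 - x1) = (10) / (5) mod 53 = 2
x3 = s^2 - x1 - x2 mod 53 = 2^2 - 29 - 34 = 47
y3 = s (x1 - x3) - y1 mod 53 = 2 * (29 - 47) - 2 = 15

P + Q = (47, 15)


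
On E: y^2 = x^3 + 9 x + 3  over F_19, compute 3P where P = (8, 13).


k = 3 = 11_2 (binary, LSB first: 11)
Double-and-add from P = (8, 13):
  bit 0 = 1: acc = O + (8, 13) = (8, 13)
  bit 1 = 1: acc = (8, 13) + (14, 2) = (3, 0)

3P = (3, 0)


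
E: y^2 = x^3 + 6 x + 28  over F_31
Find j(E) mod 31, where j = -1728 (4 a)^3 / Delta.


Delta = -16(4 a^3 + 27 b^2) mod 31 = 20
-1728 * (4 a)^3 = -1728 * (4*6)^3 mod 31 = 15
j = 15 * 20^(-1) mod 31 = 24

j = 24 (mod 31)


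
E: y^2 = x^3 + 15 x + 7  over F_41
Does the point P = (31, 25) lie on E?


Check whether y^2 = x^3 + 15 x + 7 (mod 41) for (x, y) = (31, 25).
LHS: y^2 = 25^2 mod 41 = 10
RHS: x^3 + 15 x + 7 = 31^3 + 15*31 + 7 mod 41 = 5
LHS != RHS

No, not on the curve


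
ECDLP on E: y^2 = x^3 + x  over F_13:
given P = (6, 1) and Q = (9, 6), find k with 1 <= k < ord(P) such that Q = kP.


Enumerate multiples of P until we hit Q = (9, 6):
  1P = (6, 1)
  2P = (4, 4)
  3P = (2, 6)
  4P = (9, 6)
Match found at i = 4.

k = 4


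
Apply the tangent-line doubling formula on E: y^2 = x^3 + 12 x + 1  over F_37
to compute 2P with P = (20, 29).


Doubling: s = (3 x1^2 + a) / (2 y1)
s = (3*20^2 + 12) / (2*29) mod 37 = 26
x3 = s^2 - 2 x1 mod 37 = 26^2 - 2*20 = 7
y3 = s (x1 - x3) - y1 mod 37 = 26 * (20 - 7) - 29 = 13

2P = (7, 13)


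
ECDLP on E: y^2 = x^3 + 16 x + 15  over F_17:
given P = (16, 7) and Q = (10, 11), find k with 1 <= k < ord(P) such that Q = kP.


Enumerate multiples of P until we hit Q = (10, 11):
  1P = (16, 7)
  2P = (10, 6)
  3P = (0, 7)
  4P = (1, 10)
  5P = (15, 3)
  6P = (2, 15)
  7P = (8, 3)
  8P = (6, 15)
  9P = (14, 5)
  10P = (5, 4)
  11P = (9, 15)
  12P = (11, 14)
  13P = (11, 3)
  14P = (9, 2)
  15P = (5, 13)
  16P = (14, 12)
  17P = (6, 2)
  18P = (8, 14)
  19P = (2, 2)
  20P = (15, 14)
  21P = (1, 7)
  22P = (0, 10)
  23P = (10, 11)
Match found at i = 23.

k = 23


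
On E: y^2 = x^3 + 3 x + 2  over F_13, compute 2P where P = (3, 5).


Doubling: s = (3 x1^2 + a) / (2 y1)
s = (3*3^2 + 3) / (2*5) mod 13 = 3
x3 = s^2 - 2 x1 mod 13 = 3^2 - 2*3 = 3
y3 = s (x1 - x3) - y1 mod 13 = 3 * (3 - 3) - 5 = 8

2P = (3, 8)


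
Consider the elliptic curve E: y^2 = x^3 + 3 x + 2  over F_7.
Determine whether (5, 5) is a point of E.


Check whether y^2 = x^3 + 3 x + 2 (mod 7) for (x, y) = (5, 5).
LHS: y^2 = 5^2 mod 7 = 4
RHS: x^3 + 3 x + 2 = 5^3 + 3*5 + 2 mod 7 = 2
LHS != RHS

No, not on the curve


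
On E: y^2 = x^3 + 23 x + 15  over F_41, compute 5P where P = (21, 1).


k = 5 = 101_2 (binary, LSB first: 101)
Double-and-add from P = (21, 1):
  bit 0 = 1: acc = O + (21, 1) = (21, 1)
  bit 1 = 0: acc unchanged = (21, 1)
  bit 2 = 1: acc = (21, 1) + (16, 16) = (13, 16)

5P = (13, 16)


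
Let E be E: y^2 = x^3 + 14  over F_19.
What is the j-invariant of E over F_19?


Delta = -16(4 a^3 + 27 b^2) mod 19 = 11
-1728 * (4 a)^3 = -1728 * (4*0)^3 mod 19 = 0
j = 0 * 11^(-1) mod 19 = 0

j = 0 (mod 19)


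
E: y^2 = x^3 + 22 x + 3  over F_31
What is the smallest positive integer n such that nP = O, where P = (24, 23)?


Compute successive multiples of P until we hit O:
  1P = (24, 23)
  2P = (23, 11)
  3P = (4, 0)
  4P = (23, 20)
  5P = (24, 8)
  6P = O

ord(P) = 6


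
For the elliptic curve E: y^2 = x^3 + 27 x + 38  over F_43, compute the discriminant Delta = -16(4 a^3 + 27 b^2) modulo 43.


4 a^3 + 27 b^2 = 4*27^3 + 27*38^2 = 78732 + 38988 = 117720
Delta = -16 * (117720) = -1883520
Delta mod 43 = 9

Delta = 9 (mod 43)


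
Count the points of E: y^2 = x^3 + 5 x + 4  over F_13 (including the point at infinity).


For each x in F_13, count y with y^2 = x^3 + 5 x + 4 mod 13:
  x = 0: RHS = 4, y in [2, 11]  -> 2 point(s)
  x = 1: RHS = 10, y in [6, 7]  -> 2 point(s)
  x = 2: RHS = 9, y in [3, 10]  -> 2 point(s)
  x = 4: RHS = 10, y in [6, 7]  -> 2 point(s)
  x = 6: RHS = 3, y in [4, 9]  -> 2 point(s)
  x = 8: RHS = 10, y in [6, 7]  -> 2 point(s)
  x = 10: RHS = 1, y in [1, 12]  -> 2 point(s)
  x = 11: RHS = 12, y in [5, 8]  -> 2 point(s)
Affine points: 16. Add the point at infinity: total = 17.

#E(F_13) = 17
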